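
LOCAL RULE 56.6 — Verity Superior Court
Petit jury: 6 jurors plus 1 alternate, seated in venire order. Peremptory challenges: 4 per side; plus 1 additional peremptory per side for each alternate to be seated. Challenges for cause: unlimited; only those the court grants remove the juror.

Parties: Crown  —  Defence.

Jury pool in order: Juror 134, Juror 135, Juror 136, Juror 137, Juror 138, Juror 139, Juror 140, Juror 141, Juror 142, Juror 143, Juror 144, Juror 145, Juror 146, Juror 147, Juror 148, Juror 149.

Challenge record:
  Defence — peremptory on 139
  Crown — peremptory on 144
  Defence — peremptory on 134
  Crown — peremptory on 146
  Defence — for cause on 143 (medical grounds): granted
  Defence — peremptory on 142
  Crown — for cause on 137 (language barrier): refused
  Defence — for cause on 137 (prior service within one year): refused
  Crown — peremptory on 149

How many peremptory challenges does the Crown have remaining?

2

Crown allotment: 4 base + 1 × 1 alternate = 5.
Crown peremptories used: #144, #146, #149 — 3 (the for-cause on #137 doesn't count).
Remaining: 5 − 3 = 2.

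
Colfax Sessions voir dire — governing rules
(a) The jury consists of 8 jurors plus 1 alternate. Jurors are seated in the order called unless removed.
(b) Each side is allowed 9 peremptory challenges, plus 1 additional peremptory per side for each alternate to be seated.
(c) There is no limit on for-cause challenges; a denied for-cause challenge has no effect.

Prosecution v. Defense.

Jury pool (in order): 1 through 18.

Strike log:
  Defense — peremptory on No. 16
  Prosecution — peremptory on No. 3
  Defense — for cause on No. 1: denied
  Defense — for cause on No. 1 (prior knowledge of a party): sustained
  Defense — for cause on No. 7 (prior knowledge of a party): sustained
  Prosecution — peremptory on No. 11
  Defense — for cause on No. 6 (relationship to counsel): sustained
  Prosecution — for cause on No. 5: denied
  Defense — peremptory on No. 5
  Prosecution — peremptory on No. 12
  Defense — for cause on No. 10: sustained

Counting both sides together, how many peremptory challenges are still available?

15

Prosecution allotment: 9 base + 1 × 1 alternate = 10. Defense allotment: 9 base + 1 × 1 alternate = 10.
Prosecution peremptories used: #3, #11, #12 — 3 (the for-cause on #5 doesn't count).
Defense peremptories used: #16, #5 — 2 (for-cause on #1, #1, #7, #6, #10 don't count).
Remaining: (10 − 3) + (10 − 2) = 15.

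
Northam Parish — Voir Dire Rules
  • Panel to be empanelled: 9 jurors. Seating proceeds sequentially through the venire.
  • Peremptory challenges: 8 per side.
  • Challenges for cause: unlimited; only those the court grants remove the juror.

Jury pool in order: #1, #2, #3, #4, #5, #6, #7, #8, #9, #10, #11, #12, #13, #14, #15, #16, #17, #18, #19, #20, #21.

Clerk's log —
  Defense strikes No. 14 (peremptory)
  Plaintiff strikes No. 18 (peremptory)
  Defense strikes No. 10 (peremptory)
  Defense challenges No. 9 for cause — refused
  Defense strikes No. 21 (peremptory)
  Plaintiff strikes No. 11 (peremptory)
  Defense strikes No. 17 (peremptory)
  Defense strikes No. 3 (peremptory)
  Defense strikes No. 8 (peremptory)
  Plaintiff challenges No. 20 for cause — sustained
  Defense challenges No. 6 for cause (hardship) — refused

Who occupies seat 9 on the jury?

13

Removed: #3, #8, #10, #11, #14, #17, #18, #20, #21. (#6, #9 stay — for-cause denied.)
Filling seats in venire order through position 9: #1, #2, #4, #5, #6, #7, #9, #12, #13.
So seat 9 is #13.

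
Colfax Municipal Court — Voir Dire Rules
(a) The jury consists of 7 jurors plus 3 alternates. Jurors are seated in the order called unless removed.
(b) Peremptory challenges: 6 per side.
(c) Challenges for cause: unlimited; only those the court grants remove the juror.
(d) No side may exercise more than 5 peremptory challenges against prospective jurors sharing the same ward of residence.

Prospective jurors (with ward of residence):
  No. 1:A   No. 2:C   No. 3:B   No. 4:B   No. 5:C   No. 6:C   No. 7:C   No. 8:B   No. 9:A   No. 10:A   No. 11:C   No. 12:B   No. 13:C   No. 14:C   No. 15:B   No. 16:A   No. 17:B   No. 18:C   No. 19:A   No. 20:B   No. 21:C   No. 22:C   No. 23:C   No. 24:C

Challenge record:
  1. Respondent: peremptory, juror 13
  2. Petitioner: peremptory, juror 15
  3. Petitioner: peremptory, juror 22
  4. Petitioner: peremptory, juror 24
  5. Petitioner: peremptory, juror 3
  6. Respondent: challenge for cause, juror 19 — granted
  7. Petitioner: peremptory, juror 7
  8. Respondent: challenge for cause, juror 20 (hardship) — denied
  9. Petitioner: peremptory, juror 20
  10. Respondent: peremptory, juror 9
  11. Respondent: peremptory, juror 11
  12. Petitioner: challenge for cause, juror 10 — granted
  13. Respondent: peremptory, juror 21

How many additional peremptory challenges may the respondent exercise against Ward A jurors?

Respondent peremptories so far: #13, #9, #11, #21 — 4 of 6 used, 2 left overall.
Against Ward A: #9 — 1 used; per-ward cap 5 leaves 4.
Binding limit: min(2, 4) = 2.

2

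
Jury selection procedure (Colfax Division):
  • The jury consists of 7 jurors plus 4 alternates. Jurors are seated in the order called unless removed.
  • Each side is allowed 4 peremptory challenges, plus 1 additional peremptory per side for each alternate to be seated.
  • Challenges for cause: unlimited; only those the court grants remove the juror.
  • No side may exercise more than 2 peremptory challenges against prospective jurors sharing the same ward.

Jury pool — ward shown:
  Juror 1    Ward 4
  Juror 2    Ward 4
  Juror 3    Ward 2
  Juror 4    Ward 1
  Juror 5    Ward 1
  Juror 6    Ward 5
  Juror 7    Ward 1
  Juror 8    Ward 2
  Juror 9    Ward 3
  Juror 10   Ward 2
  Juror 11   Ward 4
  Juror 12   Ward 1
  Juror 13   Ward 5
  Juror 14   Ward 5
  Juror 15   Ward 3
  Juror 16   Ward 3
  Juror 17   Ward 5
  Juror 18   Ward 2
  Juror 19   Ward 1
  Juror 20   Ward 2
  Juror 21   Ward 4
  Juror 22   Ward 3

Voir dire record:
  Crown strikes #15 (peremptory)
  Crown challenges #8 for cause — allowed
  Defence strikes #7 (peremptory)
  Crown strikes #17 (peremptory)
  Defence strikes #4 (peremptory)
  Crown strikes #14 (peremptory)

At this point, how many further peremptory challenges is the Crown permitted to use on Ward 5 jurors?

Crown peremptories so far: #15, #17, #14 — 3 of 8 used, 5 left overall.
Against Ward 5: #17, #14 — 2 used; per-ward cap 2 leaves 0.
Binding limit: min(5, 0) = 0.

0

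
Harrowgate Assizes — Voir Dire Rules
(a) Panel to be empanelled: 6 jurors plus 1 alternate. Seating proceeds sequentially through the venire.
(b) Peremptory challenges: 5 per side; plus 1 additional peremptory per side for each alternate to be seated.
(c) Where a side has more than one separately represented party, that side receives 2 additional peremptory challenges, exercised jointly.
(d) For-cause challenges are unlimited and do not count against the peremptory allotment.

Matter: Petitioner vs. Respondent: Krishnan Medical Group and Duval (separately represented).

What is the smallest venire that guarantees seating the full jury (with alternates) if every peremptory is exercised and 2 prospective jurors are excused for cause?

Seats to fill: 6 + 1 alternates = 7.
Peremptories — Petitioner: 5 + 1×1 = 6; Respondent: 5 + 1×1 + 2 = 8; total 14.
For-cause removals: 2.
Minimum venire: 7 + 14 + 2 = 23.

23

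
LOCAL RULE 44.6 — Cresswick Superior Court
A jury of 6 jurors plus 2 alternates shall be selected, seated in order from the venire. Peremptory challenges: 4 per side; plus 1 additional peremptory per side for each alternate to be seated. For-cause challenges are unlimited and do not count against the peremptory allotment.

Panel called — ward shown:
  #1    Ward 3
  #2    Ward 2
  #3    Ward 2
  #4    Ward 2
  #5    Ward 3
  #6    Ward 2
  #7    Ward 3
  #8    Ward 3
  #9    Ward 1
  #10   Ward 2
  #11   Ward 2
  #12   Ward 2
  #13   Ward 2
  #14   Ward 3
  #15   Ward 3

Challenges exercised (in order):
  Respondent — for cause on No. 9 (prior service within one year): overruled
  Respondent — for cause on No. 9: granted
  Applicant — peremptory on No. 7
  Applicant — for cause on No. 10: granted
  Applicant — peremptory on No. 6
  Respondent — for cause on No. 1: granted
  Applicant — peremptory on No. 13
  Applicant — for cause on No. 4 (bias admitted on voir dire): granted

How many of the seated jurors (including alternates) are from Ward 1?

0

Removed: #1, #4, #6, #7, #9, #10, #13.
Seated (8 incl. alternates): #2, #3, #5, #8, #11, #12, #14, #15.
None of those are in Ward 1 → 0.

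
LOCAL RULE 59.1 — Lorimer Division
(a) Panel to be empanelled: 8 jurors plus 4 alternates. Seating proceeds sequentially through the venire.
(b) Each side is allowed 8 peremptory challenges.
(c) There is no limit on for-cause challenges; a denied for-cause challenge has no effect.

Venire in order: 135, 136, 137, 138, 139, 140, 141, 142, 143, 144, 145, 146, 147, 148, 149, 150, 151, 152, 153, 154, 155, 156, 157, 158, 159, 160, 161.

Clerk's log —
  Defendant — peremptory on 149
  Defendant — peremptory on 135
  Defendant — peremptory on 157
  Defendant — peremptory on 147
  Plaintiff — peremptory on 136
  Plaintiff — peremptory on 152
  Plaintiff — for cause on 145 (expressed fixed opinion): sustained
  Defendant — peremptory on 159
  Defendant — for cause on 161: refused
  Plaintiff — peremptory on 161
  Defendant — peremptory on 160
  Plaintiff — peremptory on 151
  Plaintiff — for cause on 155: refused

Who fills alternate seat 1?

146

Removed: #135, #136, #145, #147, #149, #151, #152, #157, #159, #160, #161. (#155 stays — for-cause denied.)
Seating in order: seats 1–8 → #137, #138, #139, #140, #141, #142, #143, #144; alternates → #146, #148, #150, #153.
So alternate 1 is #146.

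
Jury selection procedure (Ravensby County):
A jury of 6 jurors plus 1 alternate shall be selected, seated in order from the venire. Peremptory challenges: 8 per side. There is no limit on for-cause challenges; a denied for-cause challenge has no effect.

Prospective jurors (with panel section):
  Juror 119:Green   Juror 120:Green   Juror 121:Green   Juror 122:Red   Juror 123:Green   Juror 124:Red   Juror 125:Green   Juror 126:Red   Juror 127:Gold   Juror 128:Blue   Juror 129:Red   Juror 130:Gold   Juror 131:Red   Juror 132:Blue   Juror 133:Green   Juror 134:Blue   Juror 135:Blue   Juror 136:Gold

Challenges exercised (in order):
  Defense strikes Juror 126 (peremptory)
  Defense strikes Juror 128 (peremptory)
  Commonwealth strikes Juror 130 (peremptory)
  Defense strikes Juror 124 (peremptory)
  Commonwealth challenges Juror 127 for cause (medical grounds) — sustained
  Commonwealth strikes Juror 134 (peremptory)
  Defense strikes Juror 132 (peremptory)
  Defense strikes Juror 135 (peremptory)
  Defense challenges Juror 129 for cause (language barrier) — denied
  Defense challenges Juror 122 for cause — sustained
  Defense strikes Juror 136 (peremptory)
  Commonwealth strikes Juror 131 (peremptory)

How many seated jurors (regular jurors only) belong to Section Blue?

Removed: #122, #124, #126, #127, #128, #130, #131, #132, #134, #135, #136.
Seated jurors 1–6: #119, #120, #121, #123, #125, #129 (alternates #133 not counted).
None of those are in Section Blue → 0.

0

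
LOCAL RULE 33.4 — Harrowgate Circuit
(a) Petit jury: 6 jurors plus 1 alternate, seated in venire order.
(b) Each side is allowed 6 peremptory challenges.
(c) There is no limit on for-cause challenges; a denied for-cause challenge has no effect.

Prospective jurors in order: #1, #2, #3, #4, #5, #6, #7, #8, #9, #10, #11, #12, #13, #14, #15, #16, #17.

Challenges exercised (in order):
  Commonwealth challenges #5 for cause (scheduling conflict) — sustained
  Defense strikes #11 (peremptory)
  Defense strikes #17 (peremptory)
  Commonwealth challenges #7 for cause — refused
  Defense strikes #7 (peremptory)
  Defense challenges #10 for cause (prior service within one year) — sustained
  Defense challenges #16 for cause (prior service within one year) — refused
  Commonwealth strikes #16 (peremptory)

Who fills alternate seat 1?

9

Removed: #5, #7, #10, #11, #16, #17.
Seating in order: seats 1–6 → #1, #2, #3, #4, #6, #8; alternates → #9.
So alternate 1 is #9.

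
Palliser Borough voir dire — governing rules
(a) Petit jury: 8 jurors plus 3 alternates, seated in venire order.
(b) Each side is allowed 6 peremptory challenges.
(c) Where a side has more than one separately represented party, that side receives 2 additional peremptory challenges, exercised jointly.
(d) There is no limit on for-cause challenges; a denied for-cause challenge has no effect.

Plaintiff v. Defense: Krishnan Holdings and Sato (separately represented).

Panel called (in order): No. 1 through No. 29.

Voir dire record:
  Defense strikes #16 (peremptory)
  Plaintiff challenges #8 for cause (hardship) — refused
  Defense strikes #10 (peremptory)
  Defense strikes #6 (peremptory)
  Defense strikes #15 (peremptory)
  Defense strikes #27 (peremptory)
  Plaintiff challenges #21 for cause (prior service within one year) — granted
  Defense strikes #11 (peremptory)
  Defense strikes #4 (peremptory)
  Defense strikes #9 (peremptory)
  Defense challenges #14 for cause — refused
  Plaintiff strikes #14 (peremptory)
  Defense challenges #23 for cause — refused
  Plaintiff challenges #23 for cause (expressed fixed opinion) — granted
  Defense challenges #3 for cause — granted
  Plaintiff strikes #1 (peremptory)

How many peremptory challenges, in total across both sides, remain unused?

4

Plaintiff allotment: 6. Defense allotment: 6 base + 2 multi-party = 8.
Plaintiff peremptories used: #14, #1 — 2 (for-cause on #8, #21, #23 don't count).
Defense peremptories used: #16, #10, #6, #15, #27, #11, #4, #9 — 8 (for-cause on #14, #23, #3 don't count).
Remaining: (6 − 2) + (8 − 8) = 4.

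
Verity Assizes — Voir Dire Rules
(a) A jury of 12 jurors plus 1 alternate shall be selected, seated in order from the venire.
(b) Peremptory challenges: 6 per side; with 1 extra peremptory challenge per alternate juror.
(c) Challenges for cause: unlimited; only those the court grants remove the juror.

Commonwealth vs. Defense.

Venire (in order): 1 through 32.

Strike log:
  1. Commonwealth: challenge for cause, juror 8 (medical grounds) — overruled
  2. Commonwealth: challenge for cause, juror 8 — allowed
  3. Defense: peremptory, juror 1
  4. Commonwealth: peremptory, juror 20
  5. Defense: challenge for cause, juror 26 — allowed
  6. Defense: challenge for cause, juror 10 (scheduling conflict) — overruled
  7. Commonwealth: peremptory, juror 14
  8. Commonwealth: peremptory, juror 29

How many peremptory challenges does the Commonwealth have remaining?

4

Commonwealth allotment: 6 base + 1 × 1 alternate = 7.
Commonwealth peremptories used: #20, #14, #29 — 3 (for-cause on #8, #8 don't count).
Remaining: 7 − 3 = 4.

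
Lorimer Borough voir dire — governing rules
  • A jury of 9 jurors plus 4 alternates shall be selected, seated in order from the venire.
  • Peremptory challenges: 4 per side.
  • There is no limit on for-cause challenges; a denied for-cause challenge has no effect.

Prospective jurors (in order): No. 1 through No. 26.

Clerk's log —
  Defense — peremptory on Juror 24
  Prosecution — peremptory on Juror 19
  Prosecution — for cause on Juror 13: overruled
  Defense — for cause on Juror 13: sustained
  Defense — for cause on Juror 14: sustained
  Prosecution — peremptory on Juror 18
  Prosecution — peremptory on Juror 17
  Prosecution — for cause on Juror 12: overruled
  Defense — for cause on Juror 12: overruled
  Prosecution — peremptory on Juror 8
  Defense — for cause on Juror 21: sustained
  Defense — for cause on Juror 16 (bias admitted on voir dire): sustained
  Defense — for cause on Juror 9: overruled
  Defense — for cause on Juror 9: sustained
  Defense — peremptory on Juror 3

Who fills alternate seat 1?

15

Removed: #3, #8, #9, #13, #14, #16, #17, #18, #19, #21, #24. (#12 stays — for-cause denied.)
Filling seats in venire order through position 10: #1, #2, #4, #5, #6, #7, #10, #11, #12, #15.
So alternate 1 is #15.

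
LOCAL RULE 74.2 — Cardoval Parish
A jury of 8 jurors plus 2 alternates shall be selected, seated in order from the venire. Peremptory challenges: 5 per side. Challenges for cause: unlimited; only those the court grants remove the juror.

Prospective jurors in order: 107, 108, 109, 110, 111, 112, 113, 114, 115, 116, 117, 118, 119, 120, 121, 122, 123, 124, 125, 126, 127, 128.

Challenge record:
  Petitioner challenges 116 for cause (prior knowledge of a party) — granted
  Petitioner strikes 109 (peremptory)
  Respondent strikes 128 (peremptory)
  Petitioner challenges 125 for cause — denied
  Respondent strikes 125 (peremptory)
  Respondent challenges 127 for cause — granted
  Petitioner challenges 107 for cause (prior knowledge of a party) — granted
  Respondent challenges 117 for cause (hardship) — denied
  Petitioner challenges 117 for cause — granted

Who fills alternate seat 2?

120

Removed: #107, #109, #116, #117, #125, #127, #128.
Filling seats in venire order through position 10: #108, #110, #111, #112, #113, #114, #115, #118, #119, #120.
So alternate 2 is #120.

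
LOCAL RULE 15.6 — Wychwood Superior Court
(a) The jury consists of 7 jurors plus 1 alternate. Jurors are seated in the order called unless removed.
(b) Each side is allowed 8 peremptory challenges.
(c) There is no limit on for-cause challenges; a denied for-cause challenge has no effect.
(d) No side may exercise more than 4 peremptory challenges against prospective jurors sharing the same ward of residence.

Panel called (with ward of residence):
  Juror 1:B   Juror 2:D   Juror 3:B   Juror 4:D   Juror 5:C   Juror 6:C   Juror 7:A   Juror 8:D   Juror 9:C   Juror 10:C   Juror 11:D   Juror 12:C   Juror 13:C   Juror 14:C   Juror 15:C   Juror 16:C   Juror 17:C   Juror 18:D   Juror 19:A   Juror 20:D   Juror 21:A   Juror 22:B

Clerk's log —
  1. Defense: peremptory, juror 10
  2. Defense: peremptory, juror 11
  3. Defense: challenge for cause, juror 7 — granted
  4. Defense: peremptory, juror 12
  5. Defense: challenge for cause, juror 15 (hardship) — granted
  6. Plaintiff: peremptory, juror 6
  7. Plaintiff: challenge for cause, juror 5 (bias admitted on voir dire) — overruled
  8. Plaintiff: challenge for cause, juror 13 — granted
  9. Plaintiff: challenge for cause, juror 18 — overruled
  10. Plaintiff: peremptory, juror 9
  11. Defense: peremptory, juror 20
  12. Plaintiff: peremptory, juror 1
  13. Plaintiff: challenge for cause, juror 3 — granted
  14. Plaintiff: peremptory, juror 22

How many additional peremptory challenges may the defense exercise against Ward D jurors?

Defense peremptories so far: #10, #11, #12, #20 — 4 of 8 used, 4 left overall.
Against Ward D: #11, #20 — 2 used; per-ward cap 4 leaves 2.
Binding limit: min(4, 2) = 2.

2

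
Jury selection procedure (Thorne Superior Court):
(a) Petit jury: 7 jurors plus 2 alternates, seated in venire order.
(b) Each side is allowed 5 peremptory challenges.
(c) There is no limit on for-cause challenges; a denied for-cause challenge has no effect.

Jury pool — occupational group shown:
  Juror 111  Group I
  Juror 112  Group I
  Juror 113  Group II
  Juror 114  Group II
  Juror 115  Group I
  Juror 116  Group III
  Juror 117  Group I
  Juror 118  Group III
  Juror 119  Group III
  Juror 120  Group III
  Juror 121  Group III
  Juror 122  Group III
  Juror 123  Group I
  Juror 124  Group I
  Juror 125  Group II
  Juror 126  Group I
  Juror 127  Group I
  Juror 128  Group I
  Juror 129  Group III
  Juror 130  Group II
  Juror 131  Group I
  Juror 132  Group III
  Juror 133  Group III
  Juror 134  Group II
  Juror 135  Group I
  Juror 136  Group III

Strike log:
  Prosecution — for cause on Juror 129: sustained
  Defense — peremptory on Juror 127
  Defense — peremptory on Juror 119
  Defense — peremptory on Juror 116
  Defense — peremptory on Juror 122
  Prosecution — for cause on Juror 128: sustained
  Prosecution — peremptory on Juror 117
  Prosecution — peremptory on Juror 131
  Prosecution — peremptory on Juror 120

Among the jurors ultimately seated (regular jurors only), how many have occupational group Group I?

3

Removed: #116, #117, #119, #120, #122, #127, #128, #129, #131.
Seated jurors 1–7: #111, #112, #113, #114, #115, #118, #121 (alternates #123, #124 not counted).
Of those, in Group I: #111, #112, #115 → 3.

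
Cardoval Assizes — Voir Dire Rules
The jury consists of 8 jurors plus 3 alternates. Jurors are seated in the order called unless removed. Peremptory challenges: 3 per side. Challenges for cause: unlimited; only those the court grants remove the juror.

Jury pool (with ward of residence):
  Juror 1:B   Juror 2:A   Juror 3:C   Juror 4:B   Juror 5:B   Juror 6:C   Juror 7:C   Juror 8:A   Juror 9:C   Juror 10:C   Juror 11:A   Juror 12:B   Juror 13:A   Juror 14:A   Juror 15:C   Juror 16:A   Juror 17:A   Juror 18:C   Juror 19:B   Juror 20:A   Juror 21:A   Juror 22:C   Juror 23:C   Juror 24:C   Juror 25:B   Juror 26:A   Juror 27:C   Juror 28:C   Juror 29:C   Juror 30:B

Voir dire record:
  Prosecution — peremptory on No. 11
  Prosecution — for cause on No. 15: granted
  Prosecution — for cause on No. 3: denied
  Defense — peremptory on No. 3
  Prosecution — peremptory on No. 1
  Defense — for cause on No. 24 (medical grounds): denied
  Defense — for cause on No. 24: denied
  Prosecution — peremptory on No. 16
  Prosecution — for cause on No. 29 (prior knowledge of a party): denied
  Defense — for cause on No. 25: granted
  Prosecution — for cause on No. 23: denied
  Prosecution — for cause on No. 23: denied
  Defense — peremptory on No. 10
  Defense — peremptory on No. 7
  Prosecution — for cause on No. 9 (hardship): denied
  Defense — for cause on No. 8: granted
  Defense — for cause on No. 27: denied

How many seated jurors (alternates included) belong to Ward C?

Removed: #1, #3, #7, #8, #10, #11, #15, #16, #25.
Seated (11 incl. alternates): #2, #4, #5, #6, #9, #12, #13, #14, #17, #18, #19.
Of those, in Ward C: #6, #9, #18 → 3.

3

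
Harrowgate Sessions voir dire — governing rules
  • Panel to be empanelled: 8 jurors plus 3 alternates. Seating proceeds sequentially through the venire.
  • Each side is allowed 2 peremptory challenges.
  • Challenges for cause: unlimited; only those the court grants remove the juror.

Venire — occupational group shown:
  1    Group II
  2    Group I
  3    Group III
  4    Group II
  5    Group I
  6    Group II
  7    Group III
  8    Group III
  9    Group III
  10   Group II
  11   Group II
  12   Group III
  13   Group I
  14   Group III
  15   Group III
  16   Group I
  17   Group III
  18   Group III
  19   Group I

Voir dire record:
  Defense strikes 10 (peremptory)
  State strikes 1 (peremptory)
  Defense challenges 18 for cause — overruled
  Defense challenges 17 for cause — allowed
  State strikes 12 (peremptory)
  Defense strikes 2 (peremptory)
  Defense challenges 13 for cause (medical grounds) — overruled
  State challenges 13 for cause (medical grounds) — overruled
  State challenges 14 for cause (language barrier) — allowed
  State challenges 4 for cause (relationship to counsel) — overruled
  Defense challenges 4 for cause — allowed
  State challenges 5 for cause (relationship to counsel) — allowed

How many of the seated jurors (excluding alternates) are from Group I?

Removed: #1, #2, #4, #5, #10, #12, #14, #17.
Seated jurors 1–8: #3, #6, #7, #8, #9, #11, #13, #15 (alternates #16, #18, #19 not counted).
Of those, in Group I: #13 → 1.

1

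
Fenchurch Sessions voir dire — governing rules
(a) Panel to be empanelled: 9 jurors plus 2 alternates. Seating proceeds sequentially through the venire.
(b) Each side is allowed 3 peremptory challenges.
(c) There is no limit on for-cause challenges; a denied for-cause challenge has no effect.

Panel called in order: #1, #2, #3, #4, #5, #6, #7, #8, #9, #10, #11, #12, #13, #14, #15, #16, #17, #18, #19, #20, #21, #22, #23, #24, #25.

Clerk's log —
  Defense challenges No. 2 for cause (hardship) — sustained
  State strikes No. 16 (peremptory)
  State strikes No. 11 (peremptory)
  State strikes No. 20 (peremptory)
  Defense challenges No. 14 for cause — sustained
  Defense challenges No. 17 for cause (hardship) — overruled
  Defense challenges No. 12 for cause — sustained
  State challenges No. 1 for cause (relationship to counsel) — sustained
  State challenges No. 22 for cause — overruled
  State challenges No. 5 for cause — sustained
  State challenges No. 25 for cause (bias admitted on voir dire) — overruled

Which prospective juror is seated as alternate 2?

18

Removed: #1, #2, #5, #11, #12, #14, #16, #20. (#17, #22, #25 stay — for-cause denied.)
Seating in order: seats 1–9 → #3, #4, #6, #7, #8, #9, #10, #13, #15; alternates → #17, #18.
So alternate 2 is #18.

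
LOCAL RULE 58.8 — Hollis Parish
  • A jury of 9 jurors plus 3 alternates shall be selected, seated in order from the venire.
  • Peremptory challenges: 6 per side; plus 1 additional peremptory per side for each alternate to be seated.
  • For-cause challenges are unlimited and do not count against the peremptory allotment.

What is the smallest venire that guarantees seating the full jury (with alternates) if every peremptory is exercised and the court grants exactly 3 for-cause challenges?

Seats to fill: 9 + 3 alternates = 12.
Peremptories: 6 + 1×3 = 9 per side × 2 sides = 18.
For-cause removals: 3.
Minimum venire: 12 + 18 + 3 = 33.

33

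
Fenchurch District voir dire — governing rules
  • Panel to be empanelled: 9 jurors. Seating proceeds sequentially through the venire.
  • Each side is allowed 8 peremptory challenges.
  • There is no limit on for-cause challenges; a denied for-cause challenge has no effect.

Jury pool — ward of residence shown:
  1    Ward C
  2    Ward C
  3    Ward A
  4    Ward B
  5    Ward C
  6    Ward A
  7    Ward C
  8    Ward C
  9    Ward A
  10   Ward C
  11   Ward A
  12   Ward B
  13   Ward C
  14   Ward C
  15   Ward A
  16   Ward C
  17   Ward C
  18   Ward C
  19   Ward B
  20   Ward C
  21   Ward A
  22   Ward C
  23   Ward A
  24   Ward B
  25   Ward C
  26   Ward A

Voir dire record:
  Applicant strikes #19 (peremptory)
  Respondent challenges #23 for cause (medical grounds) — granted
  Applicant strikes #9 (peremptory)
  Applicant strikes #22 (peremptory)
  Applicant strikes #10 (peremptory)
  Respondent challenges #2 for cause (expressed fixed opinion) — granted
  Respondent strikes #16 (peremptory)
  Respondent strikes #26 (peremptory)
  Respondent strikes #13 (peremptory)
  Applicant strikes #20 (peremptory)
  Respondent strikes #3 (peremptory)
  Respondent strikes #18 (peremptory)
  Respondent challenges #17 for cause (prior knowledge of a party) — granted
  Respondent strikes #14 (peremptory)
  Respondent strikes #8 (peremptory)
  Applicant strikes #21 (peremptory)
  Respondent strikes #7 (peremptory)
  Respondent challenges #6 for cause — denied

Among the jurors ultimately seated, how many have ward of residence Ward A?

Removed: #2, #3, #7, #8, #9, #10, #13, #14, #16, #17, #18, #19, #20, #21, #22, #23, #26.
Seated jurors 1–9: #1, #4, #5, #6, #11, #12, #15, #24, #25.
Of those, in Ward A: #6, #11, #15 → 3.

3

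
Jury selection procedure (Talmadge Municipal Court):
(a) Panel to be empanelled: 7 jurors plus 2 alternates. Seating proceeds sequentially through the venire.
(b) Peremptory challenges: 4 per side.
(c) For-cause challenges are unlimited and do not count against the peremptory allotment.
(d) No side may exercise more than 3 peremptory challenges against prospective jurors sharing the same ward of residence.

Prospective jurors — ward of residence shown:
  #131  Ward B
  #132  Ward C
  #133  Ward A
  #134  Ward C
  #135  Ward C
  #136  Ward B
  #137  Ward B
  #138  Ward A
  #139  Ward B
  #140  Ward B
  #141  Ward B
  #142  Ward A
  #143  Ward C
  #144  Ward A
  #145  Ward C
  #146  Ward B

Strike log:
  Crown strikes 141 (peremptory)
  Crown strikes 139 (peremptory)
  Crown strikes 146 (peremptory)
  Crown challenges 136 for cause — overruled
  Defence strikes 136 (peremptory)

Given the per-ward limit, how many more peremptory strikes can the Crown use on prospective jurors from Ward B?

Crown peremptories so far: #141, #139, #146 — 3 of 4 used, 1 left overall.
Against Ward B: #141, #139, #146 — 3 used; per-ward cap 3 leaves 0.
Binding limit: min(1, 0) = 0.

0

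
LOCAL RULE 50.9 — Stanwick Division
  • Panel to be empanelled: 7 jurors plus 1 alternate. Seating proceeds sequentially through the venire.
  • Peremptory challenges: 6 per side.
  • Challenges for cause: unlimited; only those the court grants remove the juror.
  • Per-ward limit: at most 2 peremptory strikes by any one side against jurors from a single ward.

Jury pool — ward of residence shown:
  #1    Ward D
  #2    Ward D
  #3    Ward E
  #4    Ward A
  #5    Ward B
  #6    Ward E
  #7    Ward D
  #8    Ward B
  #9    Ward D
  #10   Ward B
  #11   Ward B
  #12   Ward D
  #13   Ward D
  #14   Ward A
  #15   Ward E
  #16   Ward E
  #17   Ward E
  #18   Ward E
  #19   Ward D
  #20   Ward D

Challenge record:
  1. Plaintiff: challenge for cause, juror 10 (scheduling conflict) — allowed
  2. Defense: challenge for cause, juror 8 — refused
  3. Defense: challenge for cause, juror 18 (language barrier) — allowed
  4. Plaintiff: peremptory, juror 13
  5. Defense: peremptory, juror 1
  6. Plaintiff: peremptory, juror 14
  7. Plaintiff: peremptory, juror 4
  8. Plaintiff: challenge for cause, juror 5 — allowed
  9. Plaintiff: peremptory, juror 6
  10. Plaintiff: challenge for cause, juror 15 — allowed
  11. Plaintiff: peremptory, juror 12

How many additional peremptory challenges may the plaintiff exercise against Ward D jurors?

0

Plaintiff peremptories so far: #13, #14, #4, #6, #12 — 5 of 6 used, 1 left overall.
Against Ward D: #13, #12 — 2 used; per-ward cap 2 leaves 0.
Binding limit: min(1, 0) = 0.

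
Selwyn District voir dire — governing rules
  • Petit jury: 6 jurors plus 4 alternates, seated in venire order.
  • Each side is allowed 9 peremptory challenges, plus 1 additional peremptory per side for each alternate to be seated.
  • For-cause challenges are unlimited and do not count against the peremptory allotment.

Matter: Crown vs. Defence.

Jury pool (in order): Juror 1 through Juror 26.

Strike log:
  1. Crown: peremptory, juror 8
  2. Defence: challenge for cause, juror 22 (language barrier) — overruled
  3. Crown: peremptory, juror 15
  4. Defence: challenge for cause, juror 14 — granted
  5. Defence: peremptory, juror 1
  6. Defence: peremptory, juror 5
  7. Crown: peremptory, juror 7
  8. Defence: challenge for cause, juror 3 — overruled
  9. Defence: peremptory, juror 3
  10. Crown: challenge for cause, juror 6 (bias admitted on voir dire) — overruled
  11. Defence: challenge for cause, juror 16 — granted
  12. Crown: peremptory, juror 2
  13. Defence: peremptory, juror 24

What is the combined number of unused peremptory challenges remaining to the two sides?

Crown allotment: 9 base + 1 × 4 alternates = 13. Defence allotment: 9 base + 1 × 4 alternates = 13.
Crown peremptories used: #8, #15, #7, #2 — 4 (the for-cause on #6 doesn't count).
Defence peremptories used: #1, #5, #3, #24 — 4 (for-cause on #22, #14, #3, #16 don't count).
Remaining: (13 − 4) + (13 − 4) = 18.

18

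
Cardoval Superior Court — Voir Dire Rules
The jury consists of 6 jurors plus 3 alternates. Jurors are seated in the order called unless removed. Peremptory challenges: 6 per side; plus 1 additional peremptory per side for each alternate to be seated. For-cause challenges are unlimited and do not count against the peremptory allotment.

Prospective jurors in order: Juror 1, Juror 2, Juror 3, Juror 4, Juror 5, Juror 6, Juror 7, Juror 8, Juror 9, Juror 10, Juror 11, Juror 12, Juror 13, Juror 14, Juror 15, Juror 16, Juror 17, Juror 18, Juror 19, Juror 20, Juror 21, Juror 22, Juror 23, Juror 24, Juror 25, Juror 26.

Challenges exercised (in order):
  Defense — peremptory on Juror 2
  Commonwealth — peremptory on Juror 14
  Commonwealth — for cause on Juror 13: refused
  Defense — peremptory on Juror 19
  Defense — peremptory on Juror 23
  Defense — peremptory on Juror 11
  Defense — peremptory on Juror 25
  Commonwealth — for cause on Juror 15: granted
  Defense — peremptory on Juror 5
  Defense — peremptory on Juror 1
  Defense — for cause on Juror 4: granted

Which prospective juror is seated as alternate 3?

16

Removed: #1, #2, #4, #5, #11, #14, #15, #19, #23, #25. (#13 stays — for-cause denied.)
Seating in order: seats 1–6 → #3, #6, #7, #8, #9, #10; alternates → #12, #13, #16.
So alternate 3 is #16.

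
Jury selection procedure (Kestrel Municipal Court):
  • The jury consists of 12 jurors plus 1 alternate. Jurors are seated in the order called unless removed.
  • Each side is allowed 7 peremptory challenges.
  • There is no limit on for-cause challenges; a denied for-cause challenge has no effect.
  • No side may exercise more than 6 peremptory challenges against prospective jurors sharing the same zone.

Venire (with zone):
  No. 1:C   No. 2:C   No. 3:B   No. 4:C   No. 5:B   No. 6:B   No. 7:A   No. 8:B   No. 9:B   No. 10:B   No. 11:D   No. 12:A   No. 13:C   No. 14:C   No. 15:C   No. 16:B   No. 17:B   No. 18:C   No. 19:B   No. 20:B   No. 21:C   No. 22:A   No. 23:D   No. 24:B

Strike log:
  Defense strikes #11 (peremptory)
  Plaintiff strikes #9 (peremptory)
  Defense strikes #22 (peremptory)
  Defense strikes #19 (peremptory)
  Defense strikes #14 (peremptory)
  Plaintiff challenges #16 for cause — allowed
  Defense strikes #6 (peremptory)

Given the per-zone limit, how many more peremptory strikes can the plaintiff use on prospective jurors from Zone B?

5

Plaintiff peremptories so far: #9 — 1 of 7 used, 6 left overall.
Against Zone B: #9 — 1 used; per-zone cap 6 leaves 5.
Binding limit: min(6, 5) = 5.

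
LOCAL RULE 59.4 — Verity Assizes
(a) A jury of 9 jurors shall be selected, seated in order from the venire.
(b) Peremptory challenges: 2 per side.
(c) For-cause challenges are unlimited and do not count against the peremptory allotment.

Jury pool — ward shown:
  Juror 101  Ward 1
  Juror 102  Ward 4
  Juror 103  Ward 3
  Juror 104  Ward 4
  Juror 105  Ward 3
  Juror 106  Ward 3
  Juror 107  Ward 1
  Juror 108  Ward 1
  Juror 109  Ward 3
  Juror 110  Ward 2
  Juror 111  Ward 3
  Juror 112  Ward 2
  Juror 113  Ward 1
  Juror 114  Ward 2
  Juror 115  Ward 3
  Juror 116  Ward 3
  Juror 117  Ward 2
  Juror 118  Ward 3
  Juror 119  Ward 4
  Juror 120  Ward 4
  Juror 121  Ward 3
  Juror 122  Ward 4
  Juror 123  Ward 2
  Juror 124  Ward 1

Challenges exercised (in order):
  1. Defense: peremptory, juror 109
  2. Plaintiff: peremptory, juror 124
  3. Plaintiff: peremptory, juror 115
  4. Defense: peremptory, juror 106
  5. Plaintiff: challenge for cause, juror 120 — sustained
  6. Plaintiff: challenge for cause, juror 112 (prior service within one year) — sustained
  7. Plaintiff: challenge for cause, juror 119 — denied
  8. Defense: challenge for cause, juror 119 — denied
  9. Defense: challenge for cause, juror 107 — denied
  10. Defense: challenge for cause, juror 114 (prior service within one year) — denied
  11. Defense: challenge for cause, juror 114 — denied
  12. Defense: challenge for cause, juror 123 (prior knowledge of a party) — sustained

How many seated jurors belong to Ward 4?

2

Removed: #106, #109, #112, #115, #120, #123, #124.
Seated jurors 1–9: #101, #102, #103, #104, #105, #107, #108, #110, #111.
Of those, in Ward 4: #102, #104 → 2.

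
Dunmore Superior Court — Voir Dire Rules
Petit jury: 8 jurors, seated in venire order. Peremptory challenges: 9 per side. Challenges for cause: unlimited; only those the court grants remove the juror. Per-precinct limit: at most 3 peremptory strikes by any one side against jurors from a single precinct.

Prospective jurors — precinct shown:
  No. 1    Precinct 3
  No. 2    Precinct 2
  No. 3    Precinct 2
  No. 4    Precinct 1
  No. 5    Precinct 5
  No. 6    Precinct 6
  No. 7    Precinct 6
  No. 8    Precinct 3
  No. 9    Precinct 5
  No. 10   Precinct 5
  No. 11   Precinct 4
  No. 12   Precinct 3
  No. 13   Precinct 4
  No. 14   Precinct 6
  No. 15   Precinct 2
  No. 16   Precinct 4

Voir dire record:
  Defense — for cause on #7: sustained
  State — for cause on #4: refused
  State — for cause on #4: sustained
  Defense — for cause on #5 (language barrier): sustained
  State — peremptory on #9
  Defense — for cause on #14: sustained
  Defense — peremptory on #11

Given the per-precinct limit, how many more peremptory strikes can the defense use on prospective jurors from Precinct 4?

Defense peremptories so far: #11 — 1 of 9 used, 8 left overall.
Against Precinct 4: #11 — 1 used; per-precinct cap 3 leaves 2.
Binding limit: min(8, 2) = 2.

2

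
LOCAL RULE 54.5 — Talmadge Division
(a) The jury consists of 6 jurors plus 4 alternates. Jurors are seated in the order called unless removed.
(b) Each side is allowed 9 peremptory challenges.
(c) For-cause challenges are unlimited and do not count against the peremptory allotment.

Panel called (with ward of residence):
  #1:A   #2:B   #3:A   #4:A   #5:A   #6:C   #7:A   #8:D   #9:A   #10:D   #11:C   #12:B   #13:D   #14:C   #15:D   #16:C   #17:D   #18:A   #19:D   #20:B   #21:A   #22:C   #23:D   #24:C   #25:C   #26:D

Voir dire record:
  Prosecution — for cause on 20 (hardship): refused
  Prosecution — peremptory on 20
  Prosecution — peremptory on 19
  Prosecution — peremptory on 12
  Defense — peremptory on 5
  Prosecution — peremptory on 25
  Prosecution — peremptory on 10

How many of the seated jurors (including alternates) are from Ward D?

Removed: #5, #10, #12, #19, #20, #25.
Seated (10 incl. alternates): #1, #2, #3, #4, #6, #7, #8, #9, #11, #13.
Of those, in Ward D: #8, #13 → 2.

2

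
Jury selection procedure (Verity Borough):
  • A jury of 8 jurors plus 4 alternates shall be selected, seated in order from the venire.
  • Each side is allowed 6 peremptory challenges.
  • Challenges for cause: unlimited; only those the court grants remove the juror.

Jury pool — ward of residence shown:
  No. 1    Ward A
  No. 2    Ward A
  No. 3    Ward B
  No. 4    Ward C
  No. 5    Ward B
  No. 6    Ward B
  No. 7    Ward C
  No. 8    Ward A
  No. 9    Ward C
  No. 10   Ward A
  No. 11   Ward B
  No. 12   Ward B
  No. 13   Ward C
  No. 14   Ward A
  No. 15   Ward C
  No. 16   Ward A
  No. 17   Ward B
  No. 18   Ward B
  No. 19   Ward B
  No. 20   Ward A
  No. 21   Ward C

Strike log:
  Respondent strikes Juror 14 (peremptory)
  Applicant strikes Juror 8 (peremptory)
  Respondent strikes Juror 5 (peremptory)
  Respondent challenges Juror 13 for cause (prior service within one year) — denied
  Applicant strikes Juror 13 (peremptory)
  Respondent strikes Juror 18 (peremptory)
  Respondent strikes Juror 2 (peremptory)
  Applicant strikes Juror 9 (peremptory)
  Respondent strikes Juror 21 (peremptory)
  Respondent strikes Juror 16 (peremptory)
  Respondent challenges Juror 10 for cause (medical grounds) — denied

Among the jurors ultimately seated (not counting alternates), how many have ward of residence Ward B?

Removed: #2, #5, #8, #9, #13, #14, #16, #18, #21.
Seated jurors 1–8: #1, #3, #4, #6, #7, #10, #11, #12 (alternates #15, #17, #19, #20 not counted).
Of those, in Ward B: #3, #6, #11, #12 → 4.

4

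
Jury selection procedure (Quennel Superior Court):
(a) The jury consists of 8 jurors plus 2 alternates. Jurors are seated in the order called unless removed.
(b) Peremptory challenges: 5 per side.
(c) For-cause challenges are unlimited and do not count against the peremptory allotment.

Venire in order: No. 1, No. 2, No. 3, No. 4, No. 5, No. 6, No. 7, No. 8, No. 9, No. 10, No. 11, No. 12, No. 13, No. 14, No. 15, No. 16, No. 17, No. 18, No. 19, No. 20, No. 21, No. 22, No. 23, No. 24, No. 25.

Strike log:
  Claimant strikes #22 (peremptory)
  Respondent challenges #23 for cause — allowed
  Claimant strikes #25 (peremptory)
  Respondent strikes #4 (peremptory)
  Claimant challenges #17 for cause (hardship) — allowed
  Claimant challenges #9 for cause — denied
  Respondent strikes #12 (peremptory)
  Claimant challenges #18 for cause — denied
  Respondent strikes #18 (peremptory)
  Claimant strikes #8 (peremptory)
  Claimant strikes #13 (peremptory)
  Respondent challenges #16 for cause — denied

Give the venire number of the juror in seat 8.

Removed: #4, #8, #12, #13, #17, #18, #22, #23, #25. (#9, #16 stay — for-cause denied.)
Seating in order: seats 1–8 → #1, #2, #3, #5, #6, #7, #9, #10; alternates → #11, #14.
So seat 8 is #10.

10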